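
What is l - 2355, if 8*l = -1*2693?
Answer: -21533/8 ≈ -2691.6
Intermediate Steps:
l = -2693/8 (l = (-1*2693)/8 = (⅛)*(-2693) = -2693/8 ≈ -336.63)
l - 2355 = -2693/8 - 2355 = -21533/8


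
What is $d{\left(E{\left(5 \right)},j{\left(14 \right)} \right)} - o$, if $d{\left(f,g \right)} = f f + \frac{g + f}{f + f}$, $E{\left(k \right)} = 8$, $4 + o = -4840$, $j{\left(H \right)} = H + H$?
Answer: $\frac{19641}{4} \approx 4910.3$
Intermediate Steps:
$j{\left(H \right)} = 2 H$
$o = -4844$ ($o = -4 - 4840 = -4844$)
$d{\left(f,g \right)} = f^{2} + \frac{f + g}{2 f}$
$d{\left(E{\left(5 \right)},j{\left(14 \right)} \right)} - o = \frac{8 + 2 \cdot 14 + 2 \cdot 8^{3}}{2 \cdot 8} - -4844 = \frac{1}{2} \cdot \frac{1}{8} \left(8 + 28 + 2 \cdot 512\right) + 4844 = \frac{1}{2} \cdot \frac{1}{8} \left(8 + 28 + 1024\right) + 4844 = \frac{1}{2} \cdot \frac{1}{8} \cdot 1060 + 4844 = \frac{265}{4} + 4844 = \frac{19641}{4}$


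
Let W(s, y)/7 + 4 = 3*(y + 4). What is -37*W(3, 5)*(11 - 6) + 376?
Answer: -29409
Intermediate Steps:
W(s, y) = 56 + 21*y (W(s, y) = -28 + 7*(3*(y + 4)) = -28 + 7*(3*(4 + y)) = -28 + 7*(12 + 3*y) = -28 + (84 + 21*y) = 56 + 21*y)
-37*W(3, 5)*(11 - 6) + 376 = -37*(56 + 21*5)*(11 - 6) + 376 = -37*(56 + 105)*5 + 376 = -5957*5 + 376 = -37*805 + 376 = -29785 + 376 = -29409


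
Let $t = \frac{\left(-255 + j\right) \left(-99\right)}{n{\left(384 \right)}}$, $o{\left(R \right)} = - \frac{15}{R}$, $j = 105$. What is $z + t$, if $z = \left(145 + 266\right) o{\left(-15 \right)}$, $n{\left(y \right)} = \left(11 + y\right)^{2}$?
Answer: $\frac{2565645}{6241} \approx 411.1$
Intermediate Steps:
$z = 411$ ($z = \left(145 + 266\right) \left(- \frac{15}{-15}\right) = 411 \left(\left(-15\right) \left(- \frac{1}{15}\right)\right) = 411 \cdot 1 = 411$)
$t = \frac{594}{6241}$ ($t = \frac{\left(-255 + 105\right) \left(-99\right)}{\left(11 + 384\right)^{2}} = \frac{\left(-150\right) \left(-99\right)}{395^{2}} = \frac{14850}{156025} = 14850 \cdot \frac{1}{156025} = \frac{594}{6241} \approx 0.095177$)
$z + t = 411 + \frac{594}{6241} = \frac{2565645}{6241}$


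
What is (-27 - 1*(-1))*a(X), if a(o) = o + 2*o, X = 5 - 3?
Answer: -156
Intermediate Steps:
X = 2
a(o) = 3*o
(-27 - 1*(-1))*a(X) = (-27 - 1*(-1))*(3*2) = (-27 + 1)*6 = -26*6 = -156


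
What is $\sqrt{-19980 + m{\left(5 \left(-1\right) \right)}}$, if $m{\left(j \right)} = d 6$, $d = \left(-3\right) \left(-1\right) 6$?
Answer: $12 i \sqrt{138} \approx 140.97 i$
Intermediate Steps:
$d = 18$ ($d = 3 \cdot 6 = 18$)
$m{\left(j \right)} = 108$ ($m{\left(j \right)} = 18 \cdot 6 = 108$)
$\sqrt{-19980 + m{\left(5 \left(-1\right) \right)}} = \sqrt{-19980 + 108} = \sqrt{-19872} = 12 i \sqrt{138}$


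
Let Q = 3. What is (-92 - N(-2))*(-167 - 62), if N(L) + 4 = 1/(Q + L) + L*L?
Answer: 21297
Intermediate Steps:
N(L) = -4 + L**2 + 1/(3 + L) (N(L) = -4 + (1/(3 + L) + L*L) = -4 + (1/(3 + L) + L**2) = -4 + (L**2 + 1/(3 + L)) = -4 + L**2 + 1/(3 + L))
(-92 - N(-2))*(-167 - 62) = (-92 - (-11 + (-2)**3 - 4*(-2) + 3*(-2)**2)/(3 - 2))*(-167 - 62) = (-92 - (-11 - 8 + 8 + 3*4)/1)*(-229) = (-92 - (-11 - 8 + 8 + 12))*(-229) = (-92 - 1)*(-229) = -93*(-229) = 21297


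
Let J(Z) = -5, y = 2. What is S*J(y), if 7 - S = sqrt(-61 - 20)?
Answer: -35 + 45*I ≈ -35.0 + 45.0*I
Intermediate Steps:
S = 7 - 9*I (S = 7 - sqrt(-61 - 20) = 7 - sqrt(-81) = 7 - 9*I ≈ 7.0 - 9.0*I)
S*J(y) = (7 - 9*I)*(-5) = -35 + 45*I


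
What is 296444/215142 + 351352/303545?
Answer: 82787332982/32652639195 ≈ 2.5354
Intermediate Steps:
296444/215142 + 351352/303545 = 296444*(1/215142) + 351352*(1/303545) = 148222/107571 + 351352/303545 = 82787332982/32652639195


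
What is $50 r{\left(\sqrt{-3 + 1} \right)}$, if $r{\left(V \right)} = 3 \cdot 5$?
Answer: $750$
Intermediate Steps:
$r{\left(V \right)} = 15$
$50 r{\left(\sqrt{-3 + 1} \right)} = 50 \cdot 15 = 750$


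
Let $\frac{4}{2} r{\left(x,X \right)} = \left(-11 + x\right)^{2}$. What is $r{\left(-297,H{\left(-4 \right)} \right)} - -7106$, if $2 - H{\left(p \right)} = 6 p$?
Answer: $54538$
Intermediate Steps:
$H{\left(p \right)} = 2 - 6 p$
$r{\left(x,X \right)} = \frac{\left(-11 + x\right)^{2}}{2}$
$r{\left(-297,H{\left(-4 \right)} \right)} - -7106 = \frac{\left(-11 - 297\right)^{2}}{2} - -7106 = \frac{\left(-308\right)^{2}}{2} + 7106 = \frac{1}{2} \cdot 94864 + 7106 = 47432 + 7106 = 54538$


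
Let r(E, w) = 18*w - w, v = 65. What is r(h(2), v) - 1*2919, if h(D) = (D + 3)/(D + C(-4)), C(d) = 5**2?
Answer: -1814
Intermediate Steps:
C(d) = 25
h(D) = (3 + D)/(25 + D) (h(D) = (D + 3)/(D + 25) = (3 + D)/(25 + D))
r(E, w) = 17*w
r(h(2), v) - 1*2919 = 17*65 - 1*2919 = 1105 - 2919 = -1814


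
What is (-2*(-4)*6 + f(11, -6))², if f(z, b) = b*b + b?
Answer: 6084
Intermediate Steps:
f(z, b) = b + b² (f(z, b) = b² + b = b + b²)
(-2*(-4)*6 + f(11, -6))² = (-2*(-4)*6 - 6*(1 - 6))² = (8*6 - 6*(-5))² = (48 + 30)² = 78² = 6084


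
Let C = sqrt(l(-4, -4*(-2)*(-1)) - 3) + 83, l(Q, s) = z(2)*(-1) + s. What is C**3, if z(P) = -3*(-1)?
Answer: (83 + I*sqrt(14))**3 ≈ 5.683e+5 + 77277.0*I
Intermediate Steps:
z(P) = 3
l(Q, s) = -3 + s (l(Q, s) = 3*(-1) + s = -3 + s)
C = 83 + I*sqrt(14) (C = sqrt((-3 - 4*(-2)*(-1)) - 3) + 83 = sqrt((-3 + 8*(-1)) - 3) + 83 = sqrt((-3 - 8) - 3) + 83 = sqrt(-11 - 3) + 83 = sqrt(-14) + 83 = I*sqrt(14) + 83 = 83 + I*sqrt(14) ≈ 83.0 + 3.7417*I)
C**3 = (83 + I*sqrt(14))**3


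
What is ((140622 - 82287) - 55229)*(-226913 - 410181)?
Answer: -1978813964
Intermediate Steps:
((140622 - 82287) - 55229)*(-226913 - 410181) = (58335 - 55229)*(-637094) = 3106*(-637094) = -1978813964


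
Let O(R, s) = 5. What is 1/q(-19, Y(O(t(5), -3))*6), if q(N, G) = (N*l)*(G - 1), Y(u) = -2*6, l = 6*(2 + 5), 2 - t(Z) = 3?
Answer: 1/58254 ≈ 1.7166e-5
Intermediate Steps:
t(Z) = -1 (t(Z) = 2 - 1*3 = 2 - 3 = -1)
l = 42 (l = 6*7 = 42)
Y(u) = -12
q(N, G) = 42*N*(-1 + G) (q(N, G) = (N*42)*(G - 1) = (42*N)*(-1 + G) = 42*N*(-1 + G))
1/q(-19, Y(O(t(5), -3))*6) = 1/(42*(-19)*(-1 - 12*6)) = 1/(42*(-19)*(-1 - 72)) = 1/(42*(-19)*(-73)) = 1/58254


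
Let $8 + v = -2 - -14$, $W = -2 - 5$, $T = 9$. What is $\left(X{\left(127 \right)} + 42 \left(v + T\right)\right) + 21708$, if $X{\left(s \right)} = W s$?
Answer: $21365$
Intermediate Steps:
$W = -7$ ($W = -2 - 5 = -7$)
$v = 4$ ($v = -8 - -12 = -8 + \left(-2 + 14\right) = -8 + 12 = 4$)
$X{\left(s \right)} = - 7 s$
$\left(X{\left(127 \right)} + 42 \left(v + T\right)\right) + 21708 = \left(\left(-7\right) 127 + 42 \left(4 + 9\right)\right) + 21708 = \left(-889 + 42 \cdot 13\right) + 21708 = \left(-889 + 546\right) + 21708 = -343 + 21708 = 21365$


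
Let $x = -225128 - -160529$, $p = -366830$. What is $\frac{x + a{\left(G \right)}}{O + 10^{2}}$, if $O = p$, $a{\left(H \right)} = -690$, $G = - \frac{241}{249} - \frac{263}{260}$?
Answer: $\frac{9327}{52390} \approx 0.17803$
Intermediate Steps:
$G = - \frac{128147}{64740}$ ($G = \left(-241\right) \frac{1}{249} - \frac{263}{260} = - \frac{241}{249} - \frac{263}{260} = - \frac{128147}{64740} \approx -1.9794$)
$O = -366830$
$x = -64599$ ($x = -225128 + 160529 = -64599$)
$\frac{x + a{\left(G \right)}}{O + 10^{2}} = \frac{-64599 - 690}{-366830 + 10^{2}} = - \frac{65289}{-366830 + 100} = - \frac{65289}{-366730} = \left(-65289\right) \left(- \frac{1}{366730}\right) = \frac{9327}{52390}$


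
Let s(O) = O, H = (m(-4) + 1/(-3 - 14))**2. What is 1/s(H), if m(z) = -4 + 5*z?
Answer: 289/167281 ≈ 0.0017276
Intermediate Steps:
H = 167281/289 (H = ((-4 + 5*(-4)) + 1/(-3 - 14))**2 = ((-4 - 20) + 1/(-17))**2 = (-24 - 1/17)**2 = (-409/17)**2 = 167281/289 ≈ 578.83)
1/s(H) = 1/(167281/289) = 289/167281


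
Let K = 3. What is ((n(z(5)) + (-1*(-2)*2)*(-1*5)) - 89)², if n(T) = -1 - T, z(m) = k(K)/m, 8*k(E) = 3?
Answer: 19386409/1600 ≈ 12117.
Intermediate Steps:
k(E) = 3/8 (k(E) = (⅛)*3 = 3/8)
z(m) = 3/(8*m)
((n(z(5)) + (-1*(-2)*2)*(-1*5)) - 89)² = (((-1 - 3/(8*5)) + (-1*(-2)*2)*(-1*5)) - 89)² = (((-1 - 3/(8*5)) + (2*2)*(-5)) - 89)² = (((-1 - 1*3/40) + 4*(-5)) - 89)² = (((-1 - 3/40) - 20) - 89)² = ((-43/40 - 20) - 89)² = (-843/40 - 89)² = (-4403/40)² = 19386409/1600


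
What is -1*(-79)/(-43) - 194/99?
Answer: -16163/4257 ≈ -3.7968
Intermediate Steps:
-1*(-79)/(-43) - 194/99 = 79*(-1/43) - 194*1/99 = -79/43 - 194/99 = -16163/4257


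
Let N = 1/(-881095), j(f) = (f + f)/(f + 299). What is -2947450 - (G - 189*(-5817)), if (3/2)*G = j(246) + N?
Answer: -1165974510279373/288118065 ≈ -4.0469e+6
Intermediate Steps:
j(f) = 2*f/(299 + f) (j(f) = (2*f)/(299 + f) = 2*f/(299 + f))
N = -1/881095 ≈ -1.1350e-6
G = 173399278/288118065 (G = 2*(2*246/(299 + 246) - 1/881095)/3 = 2*(2*246/545 - 1/881095)/3 = 2*(2*246*(1/545) - 1/881095)/3 = 2*(492/545 - 1/881095)/3 = (⅔)*(86699639/96039355) = 173399278/288118065 ≈ 0.60183)
-2947450 - (G - 189*(-5817)) = -2947450 - (173399278/288118065 - 189*(-5817)) = -2947450 - (173399278/288118065 - 1*(-1099413)) = -2947450 - (173399278/288118065 + 1099413) = -2947450 - 1*316760919595123/288118065 = -2947450 - 316760919595123/288118065 = -1165974510279373/288118065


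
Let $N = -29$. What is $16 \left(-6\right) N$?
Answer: $2784$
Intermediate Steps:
$16 \left(-6\right) N = 16 \left(-6\right) \left(-29\right) = \left(-96\right) \left(-29\right) = 2784$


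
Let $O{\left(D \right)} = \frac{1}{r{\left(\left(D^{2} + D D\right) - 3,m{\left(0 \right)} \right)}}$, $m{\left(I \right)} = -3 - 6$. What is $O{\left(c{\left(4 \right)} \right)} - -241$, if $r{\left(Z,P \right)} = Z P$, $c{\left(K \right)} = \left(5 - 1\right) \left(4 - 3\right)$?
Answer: $\frac{62900}{261} \approx 241.0$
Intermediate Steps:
$m{\left(I \right)} = -9$ ($m{\left(I \right)} = -3 - 6 = -9$)
$c{\left(K \right)} = 4$ ($c{\left(K \right)} = 4 \cdot 1 = 4$)
$r{\left(Z,P \right)} = P Z$
$O{\left(D \right)} = \frac{1}{27 - 18 D^{2}}$ ($O{\left(D \right)} = \frac{1}{\left(-9\right) \left(\left(D^{2} + D D\right) - 3\right)} = \frac{1}{\left(-9\right) \left(\left(D^{2} + D^{2}\right) - 3\right)} = \frac{1}{\left(-9\right) \left(2 D^{2} - 3\right)} = \frac{1}{\left(-9\right) \left(-3 + 2 D^{2}\right)} = \frac{1}{27 - 18 D^{2}}$)
$O{\left(c{\left(4 \right)} \right)} - -241 = \frac{1}{9 \left(3 - 2 \cdot 4^{2}\right)} - -241 = \frac{1}{9 \left(3 - 32\right)} + 241 = \frac{1}{9 \left(-29\right)} + 241 = \frac{1}{9} \left(- \frac{1}{29}\right) + 241 = - \frac{1}{261} + 241 = \frac{62900}{261}$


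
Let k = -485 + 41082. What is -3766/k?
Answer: -3766/40597 ≈ -0.092765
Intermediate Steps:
k = 40597
-3766/k = -3766/40597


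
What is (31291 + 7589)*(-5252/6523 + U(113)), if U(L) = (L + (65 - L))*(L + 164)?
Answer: 4566120193440/6523 ≈ 7.0000e+8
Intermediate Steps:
U(L) = 10660 + 65*L (U(L) = 65*(164 + L) = 10660 + 65*L)
(31291 + 7589)*(-5252/6523 + U(113)) = (31291 + 7589)*(-5252/6523 + (10660 + 65*113)) = 38880*(-5252*1/6523 + (10660 + 7345)) = 38880*(-5252/6523 + 18005) = 38880*(117441363/6523) = 4566120193440/6523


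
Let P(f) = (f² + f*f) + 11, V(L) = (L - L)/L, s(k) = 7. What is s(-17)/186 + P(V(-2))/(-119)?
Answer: -1213/22134 ≈ -0.054803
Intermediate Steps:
V(L) = 0 (V(L) = 0/L = 0)
P(f) = 11 + 2*f² (P(f) = (f² + f²) + 11 = 2*f² + 11 = 11 + 2*f²)
s(-17)/186 + P(V(-2))/(-119) = 7/186 + (11 + 2*0²)/(-119) = 7*(1/186) + (11 + 2*0)*(-1/119) = 7/186 + (11 + 0)*(-1/119) = 7/186 + 11*(-1/119) = 7/186 - 11/119 = -1213/22134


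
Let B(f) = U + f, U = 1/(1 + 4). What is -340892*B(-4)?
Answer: 6476948/5 ≈ 1.2954e+6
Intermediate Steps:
U = 1/5 ≈ 0.20000
B(f) = 1/5 + f
-340892*B(-4) = -340892*(1/5 - 4) = -340892*(-19/5) = 6476948/5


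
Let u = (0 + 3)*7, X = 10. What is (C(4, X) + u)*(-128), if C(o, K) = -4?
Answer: -2176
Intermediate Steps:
u = 21 (u = 3*7 = 21)
(C(4, X) + u)*(-128) = (-4 + 21)*(-128) = 17*(-128) = -2176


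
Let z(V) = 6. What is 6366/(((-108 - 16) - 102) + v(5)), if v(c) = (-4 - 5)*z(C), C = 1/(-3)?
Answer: -3183/140 ≈ -22.736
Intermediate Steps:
C = -1/3 ≈ -0.33333
v(c) = -54 (v(c) = (-4 - 5)*6 = -9*6 = -54)
6366/(((-108 - 16) - 102) + v(5)) = 6366/(((-108 - 16) - 102) - 54) = 6366/((-124 - 102) - 54) = 6366/(-226 - 54) = 6366/(-280) = 6366*(-1/280) = -3183/140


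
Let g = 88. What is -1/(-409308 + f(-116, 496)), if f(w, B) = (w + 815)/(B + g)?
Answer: 584/239035173 ≈ 2.4432e-6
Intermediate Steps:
f(w, B) = (815 + w)/(88 + B) (f(w, B) = (w + 815)/(B + 88) = (815 + w)/(88 + B))
-1/(-409308 + f(-116, 496)) = -1/(-409308 + (815 - 116)/(88 + 496)) = -1/(-409308 + 699/584) = -1/(-239035173/584) = -1*(-584/239035173) = 584/239035173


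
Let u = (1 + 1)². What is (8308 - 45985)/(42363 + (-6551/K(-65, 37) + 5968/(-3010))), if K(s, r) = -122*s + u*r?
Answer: -9348040470/10509990787 ≈ -0.88944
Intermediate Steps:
u = 4 (u = 2² = 4)
K(s, r) = -122*s + 4*r
(8308 - 45985)/(42363 + (-6551/K(-65, 37) + 5968/(-3010))) = (8308 - 45985)/(42363 + (-6551/(-122*(-65) + 4*37) + 5968/(-3010))) = -37677/(42363 + (-6551/(7930 + 148) + 5968*(-1/3010))) = -37677/(42363 + (-6551/8078 - 2984/1505)) = -37677/(42363 - 693143/248110) = -37677/10509990787/248110 = -37677*248110/10509990787 = -9348040470/10509990787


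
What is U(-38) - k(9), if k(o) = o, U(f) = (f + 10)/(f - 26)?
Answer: -137/16 ≈ -8.5625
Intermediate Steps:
U(f) = (10 + f)/(-26 + f)
U(-38) - k(9) = (10 - 38)/(-26 - 38) - 1*9 = -28/(-64) - 9 = -1/64*(-28) - 9 = 7/16 - 9 = -137/16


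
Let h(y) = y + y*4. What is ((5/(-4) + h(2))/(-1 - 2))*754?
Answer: -13195/6 ≈ -2199.2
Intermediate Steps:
h(y) = 5*y (h(y) = y + 4*y = 5*y)
((5/(-4) + h(2))/(-1 - 2))*754 = ((5/(-4) + 5*2)/(-1 - 2))*754 = ((5*(-¼) + 10)/(-3))*754 = ((-5/4 + 10)*(-⅓))*754 = ((35/4)*(-⅓))*754 = -35/12*754 = -13195/6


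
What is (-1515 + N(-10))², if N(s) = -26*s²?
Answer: 16933225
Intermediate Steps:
(-1515 + N(-10))² = (-1515 - 26*(-10)²)² = (-1515 - 26*100)² = (-1515 - 2600)² = (-4115)² = 16933225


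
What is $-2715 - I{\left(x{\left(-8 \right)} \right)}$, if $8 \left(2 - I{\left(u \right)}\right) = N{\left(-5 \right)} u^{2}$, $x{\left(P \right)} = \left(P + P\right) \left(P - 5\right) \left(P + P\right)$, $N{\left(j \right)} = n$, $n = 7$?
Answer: $9688419$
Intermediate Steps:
$N{\left(j \right)} = 7$
$x{\left(P \right)} = 4 P^{2} \left(-5 + P\right)$ ($x{\left(P \right)} = 2 P \left(-5 + P\right) 2 P = 4 P^{2} \left(-5 + P\right)$)
$I{\left(u \right)} = 2 - \frac{7 u^{2}}{8}$
$-2715 - I{\left(x{\left(-8 \right)} \right)} = -2715 - \left(2 - \frac{7 \left(4 \left(-8\right)^{2} \left(-5 - 8\right)\right)^{2}}{8}\right) = -2715 - \left(2 - \frac{7 \left(4 \cdot 64 \left(-13\right)\right)^{2}}{8}\right) = -2715 - \left(2 - \frac{7 \left(-3328\right)^{2}}{8}\right) = -2715 - \left(2 - 9691136\right) = -2715 - -9691134 = -2715 + 9691134 = 9688419$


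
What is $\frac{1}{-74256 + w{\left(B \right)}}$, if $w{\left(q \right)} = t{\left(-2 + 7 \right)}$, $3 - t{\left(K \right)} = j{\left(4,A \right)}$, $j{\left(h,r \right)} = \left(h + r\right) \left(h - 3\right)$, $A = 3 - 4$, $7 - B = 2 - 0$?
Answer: $- \frac{1}{74256} \approx -1.3467 \cdot 10^{-5}$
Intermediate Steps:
$B = 5$ ($B = 7 - \left(2 - 0\right) = 7 - \left(2 + 0\right) = 7 - 2 = 5$)
$A = -1$
$j{\left(h,r \right)} = \left(-3 + h\right) \left(h + r\right)$ ($j{\left(h,r \right)} = \left(h + r\right) \left(-3 + h\right) = \left(-3 + h\right) \left(h + r\right)$)
$t{\left(K \right)} = 0$ ($t{\left(K \right)} = 3 - \left(4^{2} - 12 - -3 + 4 \left(-1\right)\right) = 3 - \left(16 - 12 + 3 - 4\right) = 3 - 3 = 0$)
$w{\left(q \right)} = 0$
$\frac{1}{-74256 + w{\left(B \right)}} = \frac{1}{-74256 + 0} = \frac{1}{-74256} = - \frac{1}{74256}$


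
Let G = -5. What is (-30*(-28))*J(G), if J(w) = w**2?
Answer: 21000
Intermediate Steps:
(-30*(-28))*J(G) = -30*(-28)*(-5)**2 = 840*25 = 21000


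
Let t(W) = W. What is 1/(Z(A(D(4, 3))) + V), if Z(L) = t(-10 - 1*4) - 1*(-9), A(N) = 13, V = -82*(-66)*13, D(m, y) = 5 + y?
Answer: 1/70351 ≈ 1.4214e-5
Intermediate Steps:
V = 70356 (V = 5412*13 = 70356)
Z(L) = -5 (Z(L) = (-10 - 1*4) - 1*(-9) = (-10 - 4) + 9 = -14 + 9 = -5)
1/(Z(A(D(4, 3))) + V) = 1/(-5 + 70356) = 1/70351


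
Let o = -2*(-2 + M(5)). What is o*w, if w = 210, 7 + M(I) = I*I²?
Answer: -48720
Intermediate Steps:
M(I) = -7 + I³ (M(I) = -7 + I*I² = -7 + I³)
o = -232 (o = -2*(-2 + (-7 + 5³)) = -2*(-2 + (-7 + 125)) = -2*(-2 + 118) = -2*116 = -232)
o*w = -232*210 = -48720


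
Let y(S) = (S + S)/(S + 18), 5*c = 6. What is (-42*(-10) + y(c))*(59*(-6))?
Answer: -594897/4 ≈ -1.4872e+5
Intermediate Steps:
c = 6/5 (c = (1/5)*6 = 6/5 ≈ 1.2000)
y(S) = 2*S/(18 + S) (y(S) = (2*S)/(18 + S) = 2*S/(18 + S))
(-42*(-10) + y(c))*(59*(-6)) = (-42*(-10) + 2*(6/5)/(18 + 6/5))*(59*(-6)) = (420 + 2*(6/5)/(96/5))*(-354) = (420 + 2*(6/5)*(5/96))*(-354) = (420 + 1/8)*(-354) = (3361/8)*(-354) = -594897/4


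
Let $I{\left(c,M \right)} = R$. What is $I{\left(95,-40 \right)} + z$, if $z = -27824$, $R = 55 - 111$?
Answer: $-27880$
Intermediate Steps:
$R = -56$ ($R = 55 - 111 = -56$)
$I{\left(c,M \right)} = -56$
$I{\left(95,-40 \right)} + z = -56 - 27824 = -27880$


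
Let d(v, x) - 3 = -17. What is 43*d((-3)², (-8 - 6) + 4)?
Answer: -602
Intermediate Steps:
d(v, x) = -14 (d(v, x) = 3 - 17 = -14)
43*d((-3)², (-8 - 6) + 4) = 43*(-14) = -602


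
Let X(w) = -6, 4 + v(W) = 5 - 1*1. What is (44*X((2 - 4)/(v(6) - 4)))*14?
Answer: -3696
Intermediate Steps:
v(W) = 0 (v(W) = -4 + (5 - 1*1) = -4 + (5 - 1) = -4 + 4 = 0)
(44*X((2 - 4)/(v(6) - 4)))*14 = (44*(-6))*14 = -264*14 = -3696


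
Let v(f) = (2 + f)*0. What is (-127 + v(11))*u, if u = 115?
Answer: -14605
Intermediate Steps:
v(f) = 0
(-127 + v(11))*u = (-127 + 0)*115 = -127*115 = -14605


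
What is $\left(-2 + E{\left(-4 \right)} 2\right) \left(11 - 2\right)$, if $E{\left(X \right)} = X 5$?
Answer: $-378$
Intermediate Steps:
$E{\left(X \right)} = 5 X$
$\left(-2 + E{\left(-4 \right)} 2\right) \left(11 - 2\right) = \left(-2 + 5 \left(-4\right) 2\right) \left(11 - 2\right) = \left(-2 - 40\right) 9 = \left(-42\right) 9 = -378$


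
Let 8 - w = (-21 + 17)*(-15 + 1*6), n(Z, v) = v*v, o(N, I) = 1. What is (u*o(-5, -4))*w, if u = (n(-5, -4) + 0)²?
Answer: -7168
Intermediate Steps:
n(Z, v) = v²
w = -28 (w = 8 - (-21 + 17)*(-15 + 1*6) = 8 - (-4)*(-15 + 6) = 8 - (-4)*(-9) = 8 - 1*36 = 8 - 36 = -28)
u = 256 (u = ((-4)² + 0)² = (16 + 0)² = 16² = 256)
(u*o(-5, -4))*w = (256*1)*(-28) = 256*(-28) = -7168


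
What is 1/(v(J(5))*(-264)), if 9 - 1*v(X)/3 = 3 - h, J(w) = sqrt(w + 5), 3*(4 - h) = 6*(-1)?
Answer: -1/9504 ≈ -0.00010522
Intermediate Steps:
h = 6 (h = 4 - 2*(-1) = 4 - 1/3*(-6) = 4 + 2 = 6)
J(w) = sqrt(5 + w)
v(X) = 36 (v(X) = 27 - 3*(3 - 1*6) = 27 - 3*(3 - 6) = 27 - 3*(-3) = 27 + 9 = 36)
1/(v(J(5))*(-264)) = 1/(36*(-264)) = 1/(-9504) = -1/9504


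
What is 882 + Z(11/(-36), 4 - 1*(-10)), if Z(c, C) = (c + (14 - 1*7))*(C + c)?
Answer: 1261885/1296 ≈ 973.68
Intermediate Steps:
Z(c, C) = (7 + c)*(C + c) (Z(c, C) = (c + (14 - 7))*(C + c) = (c + 7)*(C + c) = (7 + c)*(C + c))
882 + Z(11/(-36), 4 - 1*(-10)) = 882 + ((11/(-36))² + 7*(4 - 1*(-10)) + 7*(11/(-36)) + (4 - 1*(-10))*(11/(-36))) = 882 + ((11*(-1/36))² + 7*(4 + 10) + 7*(11*(-1/36)) + (4 + 10)*(11*(-1/36))) = 882 + ((-11/36)² + 7*14 + 7*(-11/36) + 14*(-11/36)) = 882 + (121/1296 + 98 - 77/36 - 77/18) = 882 + 118813/1296 = 1261885/1296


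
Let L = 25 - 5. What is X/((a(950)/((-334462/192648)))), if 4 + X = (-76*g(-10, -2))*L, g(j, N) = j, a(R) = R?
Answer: -635310569/22876950 ≈ -27.771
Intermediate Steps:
L = 20
X = 15196 (X = -4 - 76*(-10)*20 = -4 + 760*20 = -4 + 15200 = 15196)
X/((a(950)/((-334462/192648)))) = 15196/((950/((-334462/192648)))) = 15196/((950/((-334462*1/192648)))) = 15196/((950/(-167231/96324))) = 15196/((950*(-96324/167231))) = 15196/(-91507800/167231) = 15196*(-167231/91507800) = -635310569/22876950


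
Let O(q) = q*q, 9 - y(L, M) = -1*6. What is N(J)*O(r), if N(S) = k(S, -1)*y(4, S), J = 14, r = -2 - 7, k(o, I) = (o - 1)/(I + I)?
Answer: -15795/2 ≈ -7897.5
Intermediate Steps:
y(L, M) = 15 (y(L, M) = 9 - (-1)*6 = 9 - 1*(-6) = 9 + 6 = 15)
k(o, I) = (-1 + o)/(2*I) (k(o, I) = (-1 + o)/((2*I)) = (-1 + o)*(1/(2*I)) = (-1 + o)/(2*I))
r = -9
O(q) = q²
N(S) = 15/2 - 15*S/2 (N(S) = ((½)*(-1 + S)/(-1))*15 = ((½)*(-1)*(-1 + S))*15 = (½ - S/2)*15 = 15/2 - 15*S/2)
N(J)*O(r) = (15/2 - 15/2*14)*(-9)² = (15/2 - 105)*81 = -195/2*81 = -15795/2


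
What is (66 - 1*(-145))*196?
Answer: 41356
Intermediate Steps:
(66 - 1*(-145))*196 = (66 + 145)*196 = 211*196 = 41356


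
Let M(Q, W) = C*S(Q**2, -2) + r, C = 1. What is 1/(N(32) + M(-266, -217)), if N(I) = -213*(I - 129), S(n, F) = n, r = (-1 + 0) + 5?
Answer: 1/91421 ≈ 1.0938e-5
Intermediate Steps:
r = 4 (r = -1 + 5 = 4)
M(Q, W) = 4 + Q**2 (M(Q, W) = 1*Q**2 + 4 = Q**2 + 4 = 4 + Q**2)
N(I) = 27477 - 213*I (N(I) = -213*(-129 + I) = 27477 - 213*I)
1/(N(32) + M(-266, -217)) = 1/((27477 - 213*32) + (4 + (-266)**2)) = 1/((27477 - 6816) + (4 + 70756)) = 1/(20661 + 70760) = 1/91421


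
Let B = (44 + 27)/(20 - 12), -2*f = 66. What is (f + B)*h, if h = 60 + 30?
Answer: -8685/4 ≈ -2171.3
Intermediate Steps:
f = -33 (f = -½*66 = -33)
B = 71/8 ≈ 8.8750
h = 90
(f + B)*h = (-33 + 71/8)*90 = -193/8*90 = -8685/4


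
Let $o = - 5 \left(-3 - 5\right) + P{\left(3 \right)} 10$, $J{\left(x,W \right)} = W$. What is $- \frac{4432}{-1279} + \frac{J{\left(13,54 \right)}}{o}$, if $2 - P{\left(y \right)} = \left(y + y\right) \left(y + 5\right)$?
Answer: $\frac{298729}{89530} \approx 3.3366$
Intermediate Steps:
$P{\left(y \right)} = 2 - 2 y \left(5 + y\right)$ ($P{\left(y \right)} = 2 - \left(y + y\right) \left(y + 5\right) = 2 - 2 y \left(5 + y\right)$)
$o = -420$ ($o = - 5 \left(-3 - 5\right) + \left(2 - 30 - 2 \cdot 3^{2}\right) 10 = \left(-5\right) \left(-8\right) + \left(2 - 30 - 18\right) 10 = 40 + \left(2 - 30 - 18\right) 10 = 40 - 460 = -420$)
$- \frac{4432}{-1279} + \frac{J{\left(13,54 \right)}}{o} = - \frac{4432}{-1279} + \frac{54}{-420} = \left(-4432\right) \left(- \frac{1}{1279}\right) + 54 \left(- \frac{1}{420}\right) = \frac{4432}{1279} - \frac{9}{70} = \frac{298729}{89530}$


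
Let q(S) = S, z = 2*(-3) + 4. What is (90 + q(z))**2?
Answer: 7744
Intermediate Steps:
z = -2 (z = -6 + 4 = -2)
(90 + q(z))**2 = (90 - 2)**2 = 88**2 = 7744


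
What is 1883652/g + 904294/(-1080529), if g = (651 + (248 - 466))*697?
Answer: 4650194666/860434651 ≈ 5.4045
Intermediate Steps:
g = 301801 (g = (651 - 218)*697 = 433*697 = 301801)
1883652/g + 904294/(-1080529) = 1883652/301801 + 904294/(-1080529) = 1883652*(1/301801) + 904294*(-1/1080529) = 1883652/301801 - 2386/2851 = 4650194666/860434651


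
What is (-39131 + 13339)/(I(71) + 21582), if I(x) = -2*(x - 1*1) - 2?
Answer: -403/335 ≈ -1.2030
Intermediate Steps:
I(x) = -2*x (I(x) = -2*(x - 1) - 2 = -2*(-1 + x) - 2 = (2 - 2*x) - 2 = -2*x)
(-39131 + 13339)/(I(71) + 21582) = (-39131 + 13339)/(-2*71 + 21582) = -25792/(-142 + 21582) = -25792/21440 = -25792*1/21440 = -403/335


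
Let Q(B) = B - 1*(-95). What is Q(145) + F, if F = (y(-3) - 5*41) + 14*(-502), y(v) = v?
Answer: -6996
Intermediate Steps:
Q(B) = 95 + B (Q(B) = B + 95 = 95 + B)
F = -7236 (F = (-3 - 5*41) + 14*(-502) = (-3 - 205) - 7028 = -208 - 7028 = -7236)
Q(145) + F = (95 + 145) - 7236 = 240 - 7236 = -6996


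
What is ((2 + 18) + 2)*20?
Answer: 440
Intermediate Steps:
((2 + 18) + 2)*20 = (20 + 2)*20 = 22*20 = 440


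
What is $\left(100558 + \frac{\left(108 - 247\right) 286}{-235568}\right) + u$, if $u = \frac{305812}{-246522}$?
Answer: $\frac{1459902943460785}{14518173624} \approx 1.0056 \cdot 10^{5}$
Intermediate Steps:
$u = - \frac{152906}{123261}$ ($u = 305812 \left(- \frac{1}{246522}\right) = - \frac{152906}{123261} \approx -1.2405$)
$\left(100558 + \frac{\left(108 - 247\right) 286}{-235568}\right) + u = \left(100558 + \frac{\left(108 - 247\right) 286}{-235568}\right) - \frac{152906}{123261} = \left(100558 + \left(-139\right) 286 \left(- \frac{1}{235568}\right)\right) - \frac{152906}{123261} = \left(100558 - - \frac{19877}{117784}\right) - \frac{152906}{123261} = \left(100558 + \frac{19877}{117784}\right) - \frac{152906}{123261} = \frac{11844143349}{117784} - \frac{152906}{123261} = \frac{1459902943460785}{14518173624}$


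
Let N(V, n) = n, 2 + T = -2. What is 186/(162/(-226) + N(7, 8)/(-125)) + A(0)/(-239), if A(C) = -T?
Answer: -627956866/2635931 ≈ -238.23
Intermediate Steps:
T = -4 (T = -2 - 2 = -4)
A(C) = 4 (A(C) = -1*(-4) = 4)
186/(162/(-226) + N(7, 8)/(-125)) + A(0)/(-239) = 186/(162/(-226) + 8/(-125)) + 4/(-239) = 186/(162*(-1/226) + 8*(-1/125)) + 4*(-1/239) = 186/(-81/113 - 8/125) - 4/239 = 186/(-11029/14125) - 4/239 = 186*(-14125/11029) - 4/239 = -2627250/11029 - 4/239 = -627956866/2635931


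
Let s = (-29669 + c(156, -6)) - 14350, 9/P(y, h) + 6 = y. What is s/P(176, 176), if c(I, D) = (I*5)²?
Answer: 10660530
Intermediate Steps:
P(y, h) = 9/(-6 + y)
c(I, D) = 25*I² (c(I, D) = (5*I)² = 25*I²)
s = 564381 (s = (-29669 + 25*156²) - 14350 = (-29669 + 25*24336) - 14350 = (-29669 + 608400) - 14350 = 578731 - 14350 = 564381)
s/P(176, 176) = 564381/((9/(-6 + 176))) = 564381/((9/170)) = 564381/((9*(1/170))) = 564381/(9/170) = 564381*(170/9) = 10660530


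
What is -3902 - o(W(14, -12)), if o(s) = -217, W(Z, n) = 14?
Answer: -3685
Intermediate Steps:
-3902 - o(W(14, -12)) = -3902 - 1*(-217) = -3902 + 217 = -3685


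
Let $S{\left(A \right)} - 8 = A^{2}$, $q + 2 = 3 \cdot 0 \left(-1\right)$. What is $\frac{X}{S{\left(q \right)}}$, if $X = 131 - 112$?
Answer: $\frac{19}{12} \approx 1.5833$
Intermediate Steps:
$X = 19$ ($X = 131 - 112 = 19$)
$q = -2$ ($q = -2 + 3 \cdot 0 \left(-1\right) = -2 + 0 \left(-1\right) = -2 + 0 = -2$)
$S{\left(A \right)} = 8 + A^{2}$
$\frac{X}{S{\left(q \right)}} = \frac{19}{8 + \left(-2\right)^{2}} = \frac{19}{8 + 4} = \frac{19}{12}$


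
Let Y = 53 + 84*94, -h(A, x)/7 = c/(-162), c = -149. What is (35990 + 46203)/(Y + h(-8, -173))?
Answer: 13315266/1286695 ≈ 10.348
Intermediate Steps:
h(A, x) = -1043/162 (h(A, x) = -(-1043)/(-162) = -(-1043)*(-1)/162 = -7*149/162 = -1043/162)
Y = 7949 (Y = 53 + 7896 = 7949)
(35990 + 46203)/(Y + h(-8, -173)) = (35990 + 46203)/(7949 - 1043/162) = 82193/(1286695/162) = 82193*(162/1286695) = 13315266/1286695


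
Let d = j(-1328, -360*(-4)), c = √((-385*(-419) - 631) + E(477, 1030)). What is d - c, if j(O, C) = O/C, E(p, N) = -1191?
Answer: -83/90 - √159493 ≈ -400.29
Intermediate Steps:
c = √159493 (c = √((-385*(-419) - 631) - 1191) = √((161315 - 631) - 1191) = √(160684 - 1191) = √159493 ≈ 399.37)
d = -83/90 (d = -1328/((-360*(-4))) = -1328/1440 = -1328*1/1440 = -83/90 ≈ -0.92222)
d - c = -83/90 - √159493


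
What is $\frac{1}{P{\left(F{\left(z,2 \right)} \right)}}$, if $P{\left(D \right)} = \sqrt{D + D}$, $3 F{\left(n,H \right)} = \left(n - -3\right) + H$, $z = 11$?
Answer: $\frac{\sqrt{6}}{8} \approx 0.30619$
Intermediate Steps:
$F{\left(n,H \right)} = 1 + \frac{H}{3} + \frac{n}{3}$ ($F{\left(n,H \right)} = \frac{\left(n - -3\right) + H}{3} = \frac{\left(n + 3\right) + H}{3} = \frac{\left(3 + n\right) + H}{3} = \frac{3 + H + n}{3} = 1 + \frac{H}{3} + \frac{n}{3}$)
$P{\left(D \right)} = \sqrt{2} \sqrt{D}$ ($P{\left(D \right)} = \sqrt{2 D} = \sqrt{2} \sqrt{D}$)
$\frac{1}{P{\left(F{\left(z,2 \right)} \right)}} = \frac{1}{\sqrt{2} \sqrt{1 + \frac{1}{3} \cdot 2 + \frac{1}{3} \cdot 11}} = \frac{1}{\sqrt{2} \sqrt{1 + \frac{2}{3} + \frac{11}{3}}} = \frac{1}{\sqrt{2} \sqrt{\frac{16}{3}}} = \frac{1}{\sqrt{2} \frac{4 \sqrt{3}}{3}} = \frac{1}{\frac{4}{3} \sqrt{6}} = \frac{\sqrt{6}}{8}$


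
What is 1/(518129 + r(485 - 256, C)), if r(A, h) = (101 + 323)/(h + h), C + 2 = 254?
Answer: 63/32642180 ≈ 1.9300e-6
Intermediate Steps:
C = 252 (C = -2 + 254 = 252)
r(A, h) = 212/h (r(A, h) = 424/((2*h)) = 424*(1/(2*h)) = 212/h)
1/(518129 + r(485 - 256, C)) = 1/(518129 + 212/252) = 1/(518129 + 212*(1/252)) = 1/(518129 + 53/63) = 1/(32642180/63) = 63/32642180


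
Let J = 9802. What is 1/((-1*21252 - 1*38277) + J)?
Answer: -1/49727 ≈ -2.0110e-5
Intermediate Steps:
1/((-1*21252 - 1*38277) + J) = 1/((-1*21252 - 1*38277) + 9802) = 1/((-21252 - 38277) + 9802) = 1/(-59529 + 9802) = 1/(-49727) = -1/49727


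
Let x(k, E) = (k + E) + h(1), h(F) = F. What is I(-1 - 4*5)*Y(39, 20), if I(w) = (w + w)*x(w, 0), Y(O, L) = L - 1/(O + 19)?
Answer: 486780/29 ≈ 16786.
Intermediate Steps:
x(k, E) = 1 + E + k (x(k, E) = (k + E) + 1 = (E + k) + 1 = 1 + E + k)
Y(O, L) = L - 1/(19 + O)
I(w) = 2*w*(1 + w) (I(w) = (w + w)*(1 + 0 + w) = (2*w)*(1 + w) = 2*w*(1 + w))
I(-1 - 4*5)*Y(39, 20) = (2*(-1 - 4*5)*(1 + (-1 - 4*5)))*((-1 + 19*20 + 20*39)/(19 + 39)) = (2*(-1 - 20)*(1 + (-1 - 20)))*((-1 + 380 + 780)/58) = (2*(-21)*(1 - 21))*((1/58)*1159) = (2*(-21)*(-20))*(1159/58) = 840*(1159/58) = 486780/29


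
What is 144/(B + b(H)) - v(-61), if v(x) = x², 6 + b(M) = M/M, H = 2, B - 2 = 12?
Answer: -3705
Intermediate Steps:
B = 14 (B = 2 + 12 = 14)
b(M) = -5 (b(M) = -6 + M/M = -6 + 1 = -5)
144/(B + b(H)) - v(-61) = 144/(14 - 5) - 1*(-61)² = 144/9 - 1*3721 = 144*(⅑) - 3721 = 16 - 3721 = -3705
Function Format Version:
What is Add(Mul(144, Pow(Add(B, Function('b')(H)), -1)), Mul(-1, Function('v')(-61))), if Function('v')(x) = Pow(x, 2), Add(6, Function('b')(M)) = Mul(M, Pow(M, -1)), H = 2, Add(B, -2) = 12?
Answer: -3705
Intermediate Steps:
B = 14 (B = Add(2, 12) = 14)
Function('b')(M) = -5 (Function('b')(M) = Add(-6, Mul(M, Pow(M, -1))) = Add(-6, 1) = -5)
Add(Mul(144, Pow(Add(B, Function('b')(H)), -1)), Mul(-1, Function('v')(-61))) = Add(Mul(144, Pow(Add(14, -5), -1)), Mul(-1, Pow(-61, 2))) = Add(Mul(144, Pow(9, -1)), Mul(-1, 3721)) = Add(Mul(144, Rational(1, 9)), -3721) = Add(16, -3721) = -3705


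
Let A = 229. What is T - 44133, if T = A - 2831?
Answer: -46735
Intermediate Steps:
T = -2602 (T = 229 - 2831 = -2602)
T - 44133 = -2602 - 44133 = -46735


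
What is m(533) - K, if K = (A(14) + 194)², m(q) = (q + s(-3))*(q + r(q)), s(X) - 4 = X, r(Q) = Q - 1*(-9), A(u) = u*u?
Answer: 421950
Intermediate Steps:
A(u) = u²
r(Q) = 9 + Q (r(Q) = Q + 9 = 9 + Q)
s(X) = 4 + X
m(q) = (1 + q)*(9 + 2*q) (m(q) = (q + (4 - 3))*(q + (9 + q)) = (q + 1)*(9 + 2*q) = (1 + q)*(9 + 2*q))
K = 152100 (K = (14² + 194)² = (196 + 194)² = 390² = 152100)
m(533) - K = (9 + 2*533² + 11*533) - 1*152100 = (9 + 2*284089 + 5863) - 152100 = (9 + 568178 + 5863) - 152100 = 574050 - 152100 = 421950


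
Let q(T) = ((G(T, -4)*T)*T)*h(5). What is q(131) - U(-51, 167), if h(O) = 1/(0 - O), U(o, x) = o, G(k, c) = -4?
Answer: 68899/5 ≈ 13780.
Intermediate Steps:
h(O) = -1/O (h(O) = 1/(-O) = -1/O)
q(T) = 4*T**2/5 (q(T) = ((-4*T)*T)*(-1/5) = (-4*T**2)*(-1*1/5) = -4*T**2*(-1/5) = 4*T**2/5)
q(131) - U(-51, 167) = (4/5)*131**2 - 1*(-51) = (4/5)*17161 + 51 = 68644/5 + 51 = 68899/5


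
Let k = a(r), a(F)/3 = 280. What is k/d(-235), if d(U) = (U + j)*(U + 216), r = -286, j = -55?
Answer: 84/551 ≈ 0.15245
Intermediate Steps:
a(F) = 840 (a(F) = 3*280 = 840)
k = 840
d(U) = (-55 + U)*(216 + U) (d(U) = (U - 55)*(U + 216) = (-55 + U)*(216 + U))
k/d(-235) = 840/(-11880 + (-235)**2 + 161*(-235)) = 840/(-11880 + 55225 - 37835) = 840/5510 = 840*(1/5510) = 84/551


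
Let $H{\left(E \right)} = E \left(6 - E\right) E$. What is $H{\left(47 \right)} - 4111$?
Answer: $-94680$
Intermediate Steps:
$H{\left(E \right)} = E^{2} \left(6 - E\right)$
$H{\left(47 \right)} - 4111 = 47^{2} \left(6 - 47\right) - 4111 = 2209 \left(6 - 47\right) - 4111 = 2209 \left(-41\right) - 4111 = -90569 - 4111 = -94680$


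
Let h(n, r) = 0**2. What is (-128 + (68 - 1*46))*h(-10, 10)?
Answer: 0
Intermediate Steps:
h(n, r) = 0
(-128 + (68 - 1*46))*h(-10, 10) = (-128 + (68 - 1*46))*0 = (-128 + (68 - 46))*0 = (-128 + 22)*0 = -106*0 = 0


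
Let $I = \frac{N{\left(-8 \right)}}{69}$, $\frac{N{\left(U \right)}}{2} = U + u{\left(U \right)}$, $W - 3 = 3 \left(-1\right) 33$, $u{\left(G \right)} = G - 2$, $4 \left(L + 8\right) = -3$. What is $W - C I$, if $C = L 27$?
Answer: $- \frac{5043}{23} \approx -219.26$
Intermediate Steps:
$L = - \frac{35}{4}$ ($L = -8 + \frac{1}{4} \left(-3\right) = -8 - \frac{3}{4} = - \frac{35}{4} \approx -8.75$)
$u{\left(G \right)} = -2 + G$
$W = -96$ ($W = 3 + 3 \left(-1\right) 33 = 3 - 99 = -96$)
$N{\left(U \right)} = -4 + 4 U$ ($N{\left(U \right)} = 2 \left(U + \left(-2 + U\right)\right) = 2 \left(-2 + 2 U\right) = -4 + 4 U$)
$C = - \frac{945}{4}$ ($C = \left(- \frac{35}{4}\right) 27 = - \frac{945}{4} \approx -236.25$)
$I = - \frac{12}{23}$ ($I = \frac{-4 + 4 \left(-8\right)}{69} = \left(-4 - 32\right) \frac{1}{69} = \left(-36\right) \frac{1}{69} = - \frac{12}{23} \approx -0.52174$)
$W - C I = -96 - \left(- \frac{945}{4}\right) \left(- \frac{12}{23}\right) = -96 - \frac{2835}{23} = - \frac{5043}{23}$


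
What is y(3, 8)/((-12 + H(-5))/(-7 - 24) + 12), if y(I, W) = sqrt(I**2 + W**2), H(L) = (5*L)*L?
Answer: 31*sqrt(73)/259 ≈ 1.0226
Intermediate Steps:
H(L) = 5*L**2
y(3, 8)/((-12 + H(-5))/(-7 - 24) + 12) = sqrt(3**2 + 8**2)/((-12 + 5*(-5)**2)/(-7 - 24) + 12) = sqrt(9 + 64)/((-12 + 5*25)/(-31) + 12) = sqrt(73)/((-12 + 125)*(-1/31) + 12) = sqrt(73)/(113*(-1/31) + 12) = sqrt(73)/(-113/31 + 12) = sqrt(73)/(259/31) = sqrt(73)*(31/259) = 31*sqrt(73)/259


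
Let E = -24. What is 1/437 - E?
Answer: 10489/437 ≈ 24.002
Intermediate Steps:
1/437 - E = 1/437 - 1*(-24) = 1/437 + 24 = 10489/437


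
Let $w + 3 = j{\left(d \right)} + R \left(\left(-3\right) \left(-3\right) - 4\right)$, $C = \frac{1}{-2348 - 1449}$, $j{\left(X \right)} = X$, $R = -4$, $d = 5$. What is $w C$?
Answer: $\frac{18}{3797} \approx 0.0047406$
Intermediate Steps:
$C = - \frac{1}{3797}$ ($C = \frac{1}{-3797} = - \frac{1}{3797} \approx -0.00026337$)
$w = -18$ ($w = -3 + \left(5 - 4 \left(\left(-3\right) \left(-3\right) - 4\right)\right) = -3 + \left(5 - 4 \left(9 - 4\right)\right) = -3 + \left(5 - 20\right) = -3 - 15 = -18$)
$w C = \left(-18\right) \left(- \frac{1}{3797}\right) = \frac{18}{3797}$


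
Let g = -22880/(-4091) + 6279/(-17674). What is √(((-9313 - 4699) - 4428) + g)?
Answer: I*√96375403029974842486/72304334 ≈ 135.77*I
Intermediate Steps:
g = 378693731/72304334 (g = -22880*(-1/4091) + 6279*(-1/17674) = 22880/4091 - 6279/17674 = 378693731/72304334 ≈ 5.2375)
√(((-9313 - 4699) - 4428) + g) = √(((-9313 - 4699) - 4428) + 378693731/72304334) = √((-14012 - 4428) + 378693731/72304334) = √(-18440 + 378693731/72304334) = √(-1332913225229/72304334) = I*√96375403029974842486/72304334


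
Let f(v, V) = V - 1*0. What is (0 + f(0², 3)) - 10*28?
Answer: -277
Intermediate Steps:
f(v, V) = V (f(v, V) = V + 0 = V)
(0 + f(0², 3)) - 10*28 = (0 + 3) - 10*28 = 3 - 280 = -277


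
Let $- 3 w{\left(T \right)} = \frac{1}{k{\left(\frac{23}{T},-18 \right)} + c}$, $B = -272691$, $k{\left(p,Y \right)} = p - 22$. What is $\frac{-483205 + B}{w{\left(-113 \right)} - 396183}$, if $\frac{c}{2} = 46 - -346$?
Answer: $\frac{24401173263}{12789232960} \approx 1.9079$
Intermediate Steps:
$k{\left(p,Y \right)} = -22 + p$
$c = 784$ ($c = 2 \left(46 - -346\right) = 2 \left(46 + 346\right) = 2 \cdot 392 = 784$)
$w{\left(T \right)} = - \frac{1}{3 \left(762 + \frac{23}{T}\right)}$ ($w{\left(T \right)} = - \frac{1}{3 \left(\left(-22 + \frac{23}{T}\right) + 784\right)} = - \frac{1}{3 \left(762 + \frac{23}{T}\right)}$)
$\frac{-483205 + B}{w{\left(-113 \right)} - 396183} = \frac{-483205 - 272691}{\frac{1}{3} \left(-113\right) \frac{1}{-23 - -86106} - 396183} = - \frac{755896}{\frac{1}{3} \left(-113\right) \frac{1}{-23 + 86106} - 396183} = - \frac{755896}{\frac{1}{3} \left(-113\right) \frac{1}{86083} - 396183} = - \frac{755896}{- \frac{113}{258249} - 396183} = - \frac{755896}{- \frac{102313863680}{258249}} = \left(-755896\right) \left(- \frac{258249}{102313863680}\right) = \frac{24401173263}{12789232960}$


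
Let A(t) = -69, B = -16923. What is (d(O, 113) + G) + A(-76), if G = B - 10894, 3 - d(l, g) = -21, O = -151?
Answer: -27862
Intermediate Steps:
d(l, g) = 24 (d(l, g) = 3 - 1*(-21) = 3 + 21 = 24)
G = -27817 (G = -16923 - 10894 = -27817)
(d(O, 113) + G) + A(-76) = (24 - 27817) - 69 = -27793 - 69 = -27862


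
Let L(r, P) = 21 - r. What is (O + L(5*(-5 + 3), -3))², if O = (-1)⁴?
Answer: 1024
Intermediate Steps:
O = 1
(O + L(5*(-5 + 3), -3))² = (1 + (21 - 5*(-5 + 3)))² = (1 + (21 - 5*(-2)))² = (1 + (21 - 1*(-10)))² = (1 + (21 + 10))² = (1 + 31)² = 32² = 1024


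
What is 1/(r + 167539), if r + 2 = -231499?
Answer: -1/63962 ≈ -1.5634e-5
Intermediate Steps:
r = -231501 (r = -2 - 231499 = -231501)
1/(r + 167539) = 1/(-231501 + 167539) = 1/(-63962) = -1/63962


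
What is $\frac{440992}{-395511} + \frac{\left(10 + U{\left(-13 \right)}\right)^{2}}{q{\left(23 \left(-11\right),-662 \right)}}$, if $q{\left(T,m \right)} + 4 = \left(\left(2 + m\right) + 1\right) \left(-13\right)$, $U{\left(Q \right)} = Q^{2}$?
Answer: $\frac{8896353455}{3386760693} \approx 2.6268$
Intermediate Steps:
$q{\left(T,m \right)} = -43 - 13 m$ ($q{\left(T,m \right)} = -4 + \left(\left(2 + m\right) + 1\right) \left(-13\right) = -4 + \left(3 + m\right) \left(-13\right) = -4 - \left(39 + 13 m\right) = -43 - 13 m$)
$\frac{440992}{-395511} + \frac{\left(10 + U{\left(-13 \right)}\right)^{2}}{q{\left(23 \left(-11\right),-662 \right)}} = \frac{440992}{-395511} + \frac{\left(10 + \left(-13\right)^{2}\right)^{2}}{-43 - -8606} = 440992 \left(- \frac{1}{395511}\right) + \frac{\left(10 + 169\right)^{2}}{-43 + 8606} = - \frac{440992}{395511} + \frac{179^{2}}{8563} = - \frac{440992}{395511} + 32041 \cdot \frac{1}{8563} = - \frac{440992}{395511} + \frac{32041}{8563} = \frac{8896353455}{3386760693}$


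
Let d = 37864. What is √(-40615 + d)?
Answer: I*√2751 ≈ 52.45*I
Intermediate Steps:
√(-40615 + d) = √(-40615 + 37864) = √(-2751) = I*√2751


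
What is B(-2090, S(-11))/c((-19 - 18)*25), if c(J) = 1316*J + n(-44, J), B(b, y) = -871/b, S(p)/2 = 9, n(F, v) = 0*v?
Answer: -871/2544157000 ≈ -3.4235e-7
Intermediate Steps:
n(F, v) = 0
S(p) = 18 (S(p) = 2*9 = 18)
c(J) = 1316*J (c(J) = 1316*J + 0 = 1316*J)
B(-2090, S(-11))/c((-19 - 18)*25) = (-871/(-2090))/((1316*((-19 - 18)*25))) = (-871*(-1/2090))/((1316*(-37*25))) = 871/(2090*((1316*(-925)))) = (871/2090)/(-1217300) = (871/2090)*(-1/1217300) = -871/2544157000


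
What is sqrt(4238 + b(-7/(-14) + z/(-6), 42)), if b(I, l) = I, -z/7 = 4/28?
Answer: 34*sqrt(33)/3 ≈ 65.105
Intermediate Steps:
z = -1 (z = -28/28 = -7*1/7 = -1)
sqrt(4238 + b(-7/(-14) + z/(-6), 42)) = sqrt(4238 + (-7/(-14) - 1/(-6))) = sqrt(4238 + (-7*(-1/14) - 1*(-1/6))) = sqrt(4238 + (1/2 + 1/6)) = sqrt(4238 + 2/3) = sqrt(12716/3) = 34*sqrt(33)/3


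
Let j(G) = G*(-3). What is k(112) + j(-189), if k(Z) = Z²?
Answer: 13111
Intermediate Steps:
j(G) = -3*G
k(112) + j(-189) = 112² - 3*(-189) = 12544 + 567 = 13111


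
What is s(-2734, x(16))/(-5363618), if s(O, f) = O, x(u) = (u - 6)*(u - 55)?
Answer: 1367/2681809 ≈ 0.00050973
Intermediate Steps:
x(u) = (-55 + u)*(-6 + u) (x(u) = (-6 + u)*(-55 + u) = (-55 + u)*(-6 + u))
s(-2734, x(16))/(-5363618) = -2734/(-5363618) = -2734*(-1/5363618) = 1367/2681809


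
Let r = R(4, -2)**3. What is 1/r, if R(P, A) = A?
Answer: -1/8 ≈ -0.12500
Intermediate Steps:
r = -8 (r = (-2)**3 = -8)
1/r = 1/(-8) = -1/8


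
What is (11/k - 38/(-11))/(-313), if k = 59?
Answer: -2363/203137 ≈ -0.011633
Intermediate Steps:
(11/k - 38/(-11))/(-313) = (11/59 - 38/(-11))/(-313) = (11*(1/59) - 38*(-1/11))*(-1/313) = (11/59 + 38/11)*(-1/313) = (2363/649)*(-1/313) = -2363/203137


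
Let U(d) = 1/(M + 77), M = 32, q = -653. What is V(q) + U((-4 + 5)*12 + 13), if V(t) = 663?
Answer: 72268/109 ≈ 663.01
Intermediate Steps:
U(d) = 1/109 (U(d) = 1/(32 + 77) = 1/109)
V(q) + U((-4 + 5)*12 + 13) = 663 + 1/109 = 72268/109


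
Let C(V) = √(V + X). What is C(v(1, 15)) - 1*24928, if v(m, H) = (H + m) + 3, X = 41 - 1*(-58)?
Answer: -24928 + √118 ≈ -24917.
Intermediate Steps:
X = 99 (X = 41 + 58 = 99)
v(m, H) = 3 + H + m
C(V) = √(99 + V) (C(V) = √(V + 99) = √(99 + V))
C(v(1, 15)) - 1*24928 = √(99 + (3 + 15 + 1)) - 1*24928 = √(99 + 19) - 24928 = √118 - 24928 = -24928 + √118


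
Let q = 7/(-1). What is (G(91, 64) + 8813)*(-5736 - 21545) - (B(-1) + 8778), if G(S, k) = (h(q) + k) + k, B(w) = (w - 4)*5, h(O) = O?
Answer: -243737207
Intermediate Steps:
q = -7 (q = 7*(-1) = -7)
B(w) = -20 + 5*w (B(w) = (-4 + w)*5 = -20 + 5*w)
G(S, k) = -7 + 2*k (G(S, k) = (-7 + k) + k = -7 + 2*k)
(G(91, 64) + 8813)*(-5736 - 21545) - (B(-1) + 8778) = ((-7 + 2*64) + 8813)*(-5736 - 21545) - ((-20 + 5*(-1)) + 8778) = ((-7 + 128) + 8813)*(-27281) - ((-20 - 5) + 8778) = (121 + 8813)*(-27281) - (-25 + 8778) = 8934*(-27281) - 1*8753 = -243728454 - 8753 = -243737207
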